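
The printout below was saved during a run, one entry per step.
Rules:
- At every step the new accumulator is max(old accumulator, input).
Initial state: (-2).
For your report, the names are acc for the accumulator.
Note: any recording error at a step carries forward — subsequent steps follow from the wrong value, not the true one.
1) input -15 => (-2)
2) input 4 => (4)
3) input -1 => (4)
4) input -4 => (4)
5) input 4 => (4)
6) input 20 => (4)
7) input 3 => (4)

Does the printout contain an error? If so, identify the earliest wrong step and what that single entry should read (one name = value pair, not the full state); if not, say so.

step 6, acc = 20

step 1: acc = max(-2, -15) = -2 -> checks out
step 2: acc = max(-2, 4) = 4 -> confirmed correct
step 3: acc = max(4, -1) = 4 -> agrees with the printout
step 4: acc = max(4, -4) = 4 -> in agreement
step 5: acc = max(4, 4) = 4 -> consistent with the printout
step 6: acc = max(4, 20) = 20 -> the printout has a different value
First deviation found at step 6; the corrected entry is acc = 20.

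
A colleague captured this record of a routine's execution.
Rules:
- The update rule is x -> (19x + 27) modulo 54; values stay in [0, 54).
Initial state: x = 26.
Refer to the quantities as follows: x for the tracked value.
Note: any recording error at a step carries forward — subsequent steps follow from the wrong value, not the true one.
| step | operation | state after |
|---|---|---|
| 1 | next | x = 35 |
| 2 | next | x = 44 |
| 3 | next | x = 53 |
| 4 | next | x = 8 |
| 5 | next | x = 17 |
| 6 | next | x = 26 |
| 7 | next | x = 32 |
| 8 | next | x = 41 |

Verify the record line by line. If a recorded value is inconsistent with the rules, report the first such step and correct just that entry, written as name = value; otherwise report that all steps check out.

step 1: x = (19*26 + 27) mod 54 = 35 -> checks out
step 2: x = (19*35 + 27) mod 54 = 44 -> in agreement
step 3: x = (19*44 + 27) mod 54 = 53 -> same as recorded
step 4: x = (19*53 + 27) mod 54 = 8 -> same as recorded
step 5: x = (19*8 + 27) mod 54 = 17 -> no discrepancy
step 6: x = (19*17 + 27) mod 54 = 26 -> checks out
step 7: x = (19*26 + 27) mod 54 = 35 -> first mismatch against the record
The audit stops at step 7: the recorded entry is wrong and should be x = 35.

step 7, x = 35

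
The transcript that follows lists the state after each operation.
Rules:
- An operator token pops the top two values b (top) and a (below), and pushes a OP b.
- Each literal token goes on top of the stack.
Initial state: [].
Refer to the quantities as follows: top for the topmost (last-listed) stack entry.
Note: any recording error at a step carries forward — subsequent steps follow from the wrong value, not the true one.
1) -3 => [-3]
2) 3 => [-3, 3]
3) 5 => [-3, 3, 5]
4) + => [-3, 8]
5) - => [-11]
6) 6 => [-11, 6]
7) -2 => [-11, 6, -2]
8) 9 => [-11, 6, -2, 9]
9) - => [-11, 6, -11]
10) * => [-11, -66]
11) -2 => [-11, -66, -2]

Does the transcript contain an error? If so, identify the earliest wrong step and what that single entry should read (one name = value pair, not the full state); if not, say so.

Recomputing the run from the initial state:
step 1: [-3]
step 2: [-3, 3]
step 3: [-3, 3, 5]
step 4: [-3, 8]
step 5: [-11]
step 6: [-11, 6]
step 7: [-11, 6, -2]
step 8: [-11, 6, -2, 9]
step 9: [-11, 6, -11]
step 10: [-11, -66]
step 11: [-11, -66, -2]
This matches the transcript at every step.

no error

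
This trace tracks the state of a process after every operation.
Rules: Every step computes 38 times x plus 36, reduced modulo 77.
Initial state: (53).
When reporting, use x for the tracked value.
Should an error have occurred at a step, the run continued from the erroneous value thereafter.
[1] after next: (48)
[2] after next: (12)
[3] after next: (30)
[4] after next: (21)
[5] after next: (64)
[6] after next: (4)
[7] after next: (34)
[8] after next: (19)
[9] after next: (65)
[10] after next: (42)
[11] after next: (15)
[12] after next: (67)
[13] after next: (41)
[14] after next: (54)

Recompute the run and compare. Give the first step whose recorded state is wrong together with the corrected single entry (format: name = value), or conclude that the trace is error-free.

no error

1. x = (38*53 + 36) mod 77 = 48 (verified)
2. x = (38*48 + 36) mod 77 = 12 (exactly as logged)
3. x = (38*12 + 36) mod 77 = 30 (in agreement)
4. x = (38*30 + 36) mod 77 = 21 (consistent with the trace)
5. x = (38*21 + 36) mod 77 = 64 (exactly as logged)
6. x = (38*64 + 36) mod 77 = 4 (consistent with the trace)
7. x = (38*4 + 36) mod 77 = 34 (no discrepancy)
8. x = (38*34 + 36) mod 77 = 19 (checks out)
9. x = (38*19 + 36) mod 77 = 65 (checks out)
10. x = (38*65 + 36) mod 77 = 42 (agrees with the trace)
11. x = (38*42 + 36) mod 77 = 15 (no discrepancy)
12. x = (38*15 + 36) mod 77 = 67 (in agreement)
13. x = (38*67 + 36) mod 77 = 41 (exactly as logged)
14. x = (38*41 + 36) mod 77 = 54 (same as recorded)
The whole run recomputes cleanly — no discrepancies.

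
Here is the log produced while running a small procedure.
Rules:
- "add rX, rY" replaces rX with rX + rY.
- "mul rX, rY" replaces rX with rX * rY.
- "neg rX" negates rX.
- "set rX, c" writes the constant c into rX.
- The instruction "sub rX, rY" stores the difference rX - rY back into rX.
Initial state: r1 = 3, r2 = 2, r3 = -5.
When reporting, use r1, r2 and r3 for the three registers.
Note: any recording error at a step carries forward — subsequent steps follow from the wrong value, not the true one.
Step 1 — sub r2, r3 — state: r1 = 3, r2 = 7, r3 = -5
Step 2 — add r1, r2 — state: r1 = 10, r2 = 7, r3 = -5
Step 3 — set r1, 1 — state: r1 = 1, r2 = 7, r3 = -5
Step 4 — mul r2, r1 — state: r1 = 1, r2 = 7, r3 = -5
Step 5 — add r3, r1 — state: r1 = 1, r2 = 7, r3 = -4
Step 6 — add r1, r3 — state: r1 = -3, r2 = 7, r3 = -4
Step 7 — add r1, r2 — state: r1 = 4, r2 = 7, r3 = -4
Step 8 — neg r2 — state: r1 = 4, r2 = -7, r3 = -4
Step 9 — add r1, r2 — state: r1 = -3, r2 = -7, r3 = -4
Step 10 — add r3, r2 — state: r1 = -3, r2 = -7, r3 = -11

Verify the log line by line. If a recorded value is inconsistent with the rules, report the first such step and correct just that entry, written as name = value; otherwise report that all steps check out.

Step 1: r2 = 2 - -5 = 7 — no discrepancy.
Step 2: r1 = 3 + 7 = 10 — agrees with the log.
Step 3: r1 = 1 — verified.
Step 4: r2 = 7 * 1 = 7 — in agreement.
Step 5: r3 = -5 + 1 = -4 — exactly as logged.
Step 6: r1 = 1 + -4 = -3 — agrees with the log.
Step 7: r1 = -3 + 7 = 4 — consistent with the log.
Step 8: r2 = -(7) = -7 — agrees with the log.
Step 9: r1 = 4 + -7 = -3 — confirmed correct.
Step 10: r3 = -4 + -7 = -11 — confirmed correct.
The whole run recomputes cleanly — no discrepancies.

no error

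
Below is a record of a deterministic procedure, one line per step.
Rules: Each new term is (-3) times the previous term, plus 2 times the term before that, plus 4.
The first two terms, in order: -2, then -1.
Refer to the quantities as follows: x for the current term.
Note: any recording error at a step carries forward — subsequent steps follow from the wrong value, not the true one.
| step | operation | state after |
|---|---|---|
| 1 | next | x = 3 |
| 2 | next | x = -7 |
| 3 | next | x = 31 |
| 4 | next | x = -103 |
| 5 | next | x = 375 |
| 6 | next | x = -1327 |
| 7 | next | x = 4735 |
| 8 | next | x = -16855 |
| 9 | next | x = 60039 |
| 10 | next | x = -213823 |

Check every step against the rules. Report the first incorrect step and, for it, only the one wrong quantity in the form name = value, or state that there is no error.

no error

Recomputing the run from the initial state:
step 1: x = 3
step 2: x = -7
step 3: x = 31
step 4: x = -103
step 5: x = 375
step 6: x = -1327
step 7: x = 4735
step 8: x = -16855
step 9: x = 60039
step 10: x = -213823
This matches the record at every step.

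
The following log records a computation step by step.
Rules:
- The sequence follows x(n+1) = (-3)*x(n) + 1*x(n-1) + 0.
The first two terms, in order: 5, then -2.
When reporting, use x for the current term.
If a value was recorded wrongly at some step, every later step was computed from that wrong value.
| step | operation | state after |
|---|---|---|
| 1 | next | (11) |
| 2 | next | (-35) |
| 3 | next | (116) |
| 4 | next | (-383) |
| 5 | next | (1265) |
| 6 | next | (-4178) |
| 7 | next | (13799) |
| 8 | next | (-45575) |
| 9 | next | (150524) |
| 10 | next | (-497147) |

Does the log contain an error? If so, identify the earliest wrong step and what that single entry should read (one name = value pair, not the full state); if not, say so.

no error

Step 1: x = -3*(-2) + (1)*(5) + (0) = 11 — matches.
Step 2: x = -3*(11) + (1)*(-2) + (0) = -35 — matches.
Step 3: x = -3*(-35) + (1)*(11) + (0) = 116 — exactly as logged.
Step 4: x = -3*(116) + (1)*(-35) + (0) = -383 — exactly as logged.
Step 5: x = -3*(-383) + (1)*(116) + (0) = 1265 — matches.
Step 6: x = -3*(1265) + (1)*(-383) + (0) = -4178 — consistent with the log.
Step 7: x = -3*(-4178) + (1)*(1265) + (0) = 13799 — agrees with the log.
Step 8: x = -3*(13799) + (1)*(-4178) + (0) = -45575 — agrees with the log.
Step 9: x = -3*(-45575) + (1)*(13799) + (0) = 150524 — exactly as logged.
Step 10: x = -3*(150524) + (1)*(-45575) + (0) = -497147 — no discrepancy.
No step deviates from the rules.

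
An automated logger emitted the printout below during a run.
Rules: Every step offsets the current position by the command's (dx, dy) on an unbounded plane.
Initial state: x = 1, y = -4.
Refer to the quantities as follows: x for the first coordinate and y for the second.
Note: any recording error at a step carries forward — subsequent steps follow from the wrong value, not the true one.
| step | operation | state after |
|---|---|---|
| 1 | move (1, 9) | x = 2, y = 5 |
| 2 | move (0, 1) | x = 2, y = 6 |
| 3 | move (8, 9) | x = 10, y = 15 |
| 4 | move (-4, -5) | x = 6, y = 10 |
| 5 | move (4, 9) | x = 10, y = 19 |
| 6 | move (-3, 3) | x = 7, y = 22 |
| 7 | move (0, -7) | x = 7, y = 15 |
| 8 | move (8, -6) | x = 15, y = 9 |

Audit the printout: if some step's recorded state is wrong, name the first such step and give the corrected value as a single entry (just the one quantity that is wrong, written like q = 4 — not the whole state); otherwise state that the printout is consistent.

no error

1. x = 1 + (1) = 2, y = -4 + (9) = 5 (checks out)
2. x = 2 + (0) = 2, y = 5 + (1) = 6 (agrees with the printout)
3. x = 2 + (8) = 10, y = 6 + (9) = 15 (same as recorded)
4. x = 10 + (-4) = 6, y = 15 + (-5) = 10 (same as recorded)
5. x = 6 + (4) = 10, y = 10 + (9) = 19 (no discrepancy)
6. x = 10 + (-3) = 7, y = 19 + (3) = 22 (same as recorded)
7. x = 7 + (0) = 7, y = 22 + (-7) = 15 (in agreement)
8. x = 7 + (8) = 15, y = 15 + (-6) = 9 (no discrepancy)
All steps check out; nothing to correct.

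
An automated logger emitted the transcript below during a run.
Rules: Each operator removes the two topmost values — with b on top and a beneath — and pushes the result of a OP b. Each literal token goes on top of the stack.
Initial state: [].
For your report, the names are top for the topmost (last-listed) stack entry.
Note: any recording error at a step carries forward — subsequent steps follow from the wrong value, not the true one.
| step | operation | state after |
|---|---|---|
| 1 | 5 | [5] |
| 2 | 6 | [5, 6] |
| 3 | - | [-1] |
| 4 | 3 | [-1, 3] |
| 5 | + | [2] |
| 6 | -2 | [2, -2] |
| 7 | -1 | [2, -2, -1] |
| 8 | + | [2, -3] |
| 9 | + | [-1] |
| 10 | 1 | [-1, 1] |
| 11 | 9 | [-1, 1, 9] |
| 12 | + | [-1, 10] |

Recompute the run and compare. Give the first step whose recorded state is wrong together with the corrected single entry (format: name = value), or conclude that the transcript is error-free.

no error

Step 1: push 5: top = 5 — confirmed correct.
Step 2: push 6: top = 6 — in agreement.
Step 3: 5 - 6 = -1 — agrees with the transcript.
Step 4: push 3: top = 3 — checks out.
Step 5: -1 + 3 = 2 — consistent with the transcript.
Step 6: push -2: top = -2 — verified.
Step 7: push -1: top = -1 — verified.
Step 8: -2 + -1 = -3 — matches.
Step 9: 2 + -3 = -1 — matches.
Step 10: push 1: top = 1 — same as recorded.
Step 11: push 9: top = 9 — verified.
Step 12: 1 + 9 = 10 — in agreement.
Nothing is out of place; the run is error-free.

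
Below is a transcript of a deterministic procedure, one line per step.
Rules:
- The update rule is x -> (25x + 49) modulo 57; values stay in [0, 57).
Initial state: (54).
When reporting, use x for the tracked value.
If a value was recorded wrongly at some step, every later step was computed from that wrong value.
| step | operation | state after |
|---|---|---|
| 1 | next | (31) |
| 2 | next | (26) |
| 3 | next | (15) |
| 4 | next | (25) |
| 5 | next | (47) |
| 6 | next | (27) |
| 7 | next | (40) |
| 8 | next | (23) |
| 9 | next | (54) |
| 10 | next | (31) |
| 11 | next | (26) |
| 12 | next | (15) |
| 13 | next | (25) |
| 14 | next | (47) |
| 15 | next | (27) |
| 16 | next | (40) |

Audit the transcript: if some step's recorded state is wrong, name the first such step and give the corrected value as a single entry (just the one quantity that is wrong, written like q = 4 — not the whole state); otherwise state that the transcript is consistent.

no error

Recomputing the run from the initial state:
step 1: x = 31
step 2: x = 26
step 3: x = 15
step 4: x = 25
step 5: x = 47
step 6: x = 27
step 7: x = 40
step 8: x = 23
step 9: x = 54
step 10: x = 31
step 11: x = 26
step 12: x = 15
step 13: x = 25
step 14: x = 47
step 15: x = 27
step 16: x = 40
This matches the transcript at every step.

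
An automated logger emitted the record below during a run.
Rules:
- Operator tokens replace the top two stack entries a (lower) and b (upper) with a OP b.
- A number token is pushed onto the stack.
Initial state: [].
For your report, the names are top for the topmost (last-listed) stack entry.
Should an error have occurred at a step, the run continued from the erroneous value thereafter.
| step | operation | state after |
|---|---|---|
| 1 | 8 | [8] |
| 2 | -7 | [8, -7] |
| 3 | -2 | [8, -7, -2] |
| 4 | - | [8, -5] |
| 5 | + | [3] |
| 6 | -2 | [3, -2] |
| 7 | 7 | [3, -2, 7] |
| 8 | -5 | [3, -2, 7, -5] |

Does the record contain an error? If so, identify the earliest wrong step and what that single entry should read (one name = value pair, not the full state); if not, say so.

no error

Recomputing the run from the initial state:
step 1: [8]
step 2: [8, -7]
step 3: [8, -7, -2]
step 4: [8, -5]
step 5: [3]
step 6: [3, -2]
step 7: [3, -2, 7]
step 8: [3, -2, 7, -5]
This matches the record at every step.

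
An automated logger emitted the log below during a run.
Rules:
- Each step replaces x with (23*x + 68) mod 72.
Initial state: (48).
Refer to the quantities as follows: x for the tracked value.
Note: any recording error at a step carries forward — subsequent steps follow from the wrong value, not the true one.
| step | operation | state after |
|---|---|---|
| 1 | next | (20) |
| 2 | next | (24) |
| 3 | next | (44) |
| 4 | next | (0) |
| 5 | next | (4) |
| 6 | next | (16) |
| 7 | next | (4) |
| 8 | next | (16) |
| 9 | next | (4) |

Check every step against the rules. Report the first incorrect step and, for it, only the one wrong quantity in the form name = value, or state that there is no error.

step 5, x = 68

1. x = (23*48 + 68) mod 72 = 20 (same as recorded)
2. x = (23*20 + 68) mod 72 = 24 (confirmed correct)
3. x = (23*24 + 68) mod 72 = 44 (exactly as logged)
4. x = (23*44 + 68) mod 72 = 0 (confirmed correct)
5. x = (23*0 + 68) mod 72 = 68 (not what was recorded)
Step 5 is the first one off; corrected, x = 68.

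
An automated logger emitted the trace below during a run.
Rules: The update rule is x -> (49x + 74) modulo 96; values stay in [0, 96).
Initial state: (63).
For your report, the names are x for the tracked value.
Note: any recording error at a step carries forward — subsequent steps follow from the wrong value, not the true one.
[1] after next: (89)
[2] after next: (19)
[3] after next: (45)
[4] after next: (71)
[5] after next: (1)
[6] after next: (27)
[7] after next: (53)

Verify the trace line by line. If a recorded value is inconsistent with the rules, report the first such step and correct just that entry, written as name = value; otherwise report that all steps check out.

Recomputing the run from the initial state:
step 1: x = 89
step 2: x = 19
step 3: x = 45
step 4: x = 71
step 5: x = 1
step 6: x = 27
step 7: x = 53
This matches the trace at every step.

no error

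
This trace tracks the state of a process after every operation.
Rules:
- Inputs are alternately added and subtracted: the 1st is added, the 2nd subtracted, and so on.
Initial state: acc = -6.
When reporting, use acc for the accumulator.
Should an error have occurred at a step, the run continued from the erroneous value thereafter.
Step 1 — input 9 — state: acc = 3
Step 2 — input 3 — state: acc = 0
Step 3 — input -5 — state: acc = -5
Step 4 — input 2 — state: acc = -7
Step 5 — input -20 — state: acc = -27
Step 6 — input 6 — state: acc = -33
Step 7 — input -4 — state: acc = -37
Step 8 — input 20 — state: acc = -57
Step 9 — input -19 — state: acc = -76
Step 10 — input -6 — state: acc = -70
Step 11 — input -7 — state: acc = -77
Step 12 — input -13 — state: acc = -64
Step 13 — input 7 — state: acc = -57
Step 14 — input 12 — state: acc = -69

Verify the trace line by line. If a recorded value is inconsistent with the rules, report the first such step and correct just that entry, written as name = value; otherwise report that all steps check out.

Recomputing the run from the initial state:
step 1: acc = 3
step 2: acc = 0
step 3: acc = -5
step 4: acc = -7
step 5: acc = -27
step 6: acc = -33
step 7: acc = -37
step 8: acc = -57
step 9: acc = -76
step 10: acc = -70
step 11: acc = -77
step 12: acc = -64
step 13: acc = -57
step 14: acc = -69
This matches the trace at every step.

no error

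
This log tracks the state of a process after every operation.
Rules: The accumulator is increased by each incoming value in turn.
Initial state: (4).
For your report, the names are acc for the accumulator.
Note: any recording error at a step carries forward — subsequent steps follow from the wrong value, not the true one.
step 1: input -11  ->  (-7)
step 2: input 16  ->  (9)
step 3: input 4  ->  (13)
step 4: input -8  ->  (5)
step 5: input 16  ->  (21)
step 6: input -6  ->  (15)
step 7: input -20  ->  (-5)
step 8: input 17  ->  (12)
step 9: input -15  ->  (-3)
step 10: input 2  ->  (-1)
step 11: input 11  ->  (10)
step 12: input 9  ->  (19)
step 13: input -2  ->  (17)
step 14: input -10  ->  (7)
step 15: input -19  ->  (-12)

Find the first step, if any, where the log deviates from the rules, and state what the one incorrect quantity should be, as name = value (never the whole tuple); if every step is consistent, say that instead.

step 1: acc = 4 + -11 = -7 -> in agreement
step 2: acc = -7 + 16 = 9 -> consistent with the log
step 3: acc = 9 + 4 = 13 -> confirmed correct
step 4: acc = 13 + -8 = 5 -> matches
step 5: acc = 5 + 16 = 21 -> consistent with the log
step 6: acc = 21 + -6 = 15 -> agrees with the log
step 7: acc = 15 + -20 = -5 -> no discrepancy
step 8: acc = -5 + 17 = 12 -> agrees with the log
step 9: acc = 12 + -15 = -3 -> no discrepancy
step 10: acc = -3 + 2 = -1 -> agrees with the log
step 11: acc = -1 + 11 = 10 -> verified
step 12: acc = 10 + 9 = 19 -> checks out
step 13: acc = 19 + -2 = 17 -> checks out
step 14: acc = 17 + -10 = 7 -> exactly as logged
step 15: acc = 7 + -19 = -12 -> same as recorded
The recomputation confirms every line.

no error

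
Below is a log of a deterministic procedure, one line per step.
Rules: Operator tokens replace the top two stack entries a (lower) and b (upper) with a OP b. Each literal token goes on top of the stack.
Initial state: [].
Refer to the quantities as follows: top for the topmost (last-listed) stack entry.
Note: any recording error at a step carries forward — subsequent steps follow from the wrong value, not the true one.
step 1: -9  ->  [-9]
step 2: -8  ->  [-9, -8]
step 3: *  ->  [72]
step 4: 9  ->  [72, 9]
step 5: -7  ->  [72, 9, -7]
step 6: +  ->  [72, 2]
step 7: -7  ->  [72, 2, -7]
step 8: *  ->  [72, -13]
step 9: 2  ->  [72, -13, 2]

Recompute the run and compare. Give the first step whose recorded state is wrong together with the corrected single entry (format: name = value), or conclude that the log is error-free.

step 8, top = -14

step 1: push -9: top = -9 -> checks out
step 2: push -8: top = -8 -> in agreement
step 3: -9 * -8 = 72 -> checks out
step 4: push 9: top = 9 -> exactly as logged
step 5: push -7: top = -7 -> in agreement
step 6: 9 + -7 = 2 -> no discrepancy
step 7: push -7: top = -7 -> verified
step 8: 2 * -7 = -14 -> the recorded entry deviates here
So the first discrepancy is step 8, where the right value is top = -14.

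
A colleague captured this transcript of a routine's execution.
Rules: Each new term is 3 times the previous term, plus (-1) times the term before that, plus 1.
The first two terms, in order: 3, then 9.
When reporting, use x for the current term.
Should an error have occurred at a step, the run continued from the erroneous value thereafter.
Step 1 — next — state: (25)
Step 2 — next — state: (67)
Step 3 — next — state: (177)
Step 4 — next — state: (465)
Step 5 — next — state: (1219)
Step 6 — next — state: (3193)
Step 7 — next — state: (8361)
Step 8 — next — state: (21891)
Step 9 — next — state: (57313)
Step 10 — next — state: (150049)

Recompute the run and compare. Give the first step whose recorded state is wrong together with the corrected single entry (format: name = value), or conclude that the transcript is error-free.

Step 1: x = 3*(9) + (-1)*(3) + (1) = 25 — no discrepancy.
Step 2: x = 3*(25) + (-1)*(9) + (1) = 67 — verified.
Step 3: x = 3*(67) + (-1)*(25) + (1) = 177 — exactly as logged.
Step 4: x = 3*(177) + (-1)*(67) + (1) = 465 — same as recorded.
Step 5: x = 3*(465) + (-1)*(177) + (1) = 1219 — in agreement.
Step 6: x = 3*(1219) + (-1)*(465) + (1) = 3193 — same as recorded.
Step 7: x = 3*(3193) + (-1)*(1219) + (1) = 8361 — verified.
Step 8: x = 3*(8361) + (-1)*(3193) + (1) = 21891 — matches.
Step 9: x = 3*(21891) + (-1)*(8361) + (1) = 57313 — matches.
Step 10: x = 3*(57313) + (-1)*(21891) + (1) = 150049 — in agreement.
The recomputation confirms every line.

no error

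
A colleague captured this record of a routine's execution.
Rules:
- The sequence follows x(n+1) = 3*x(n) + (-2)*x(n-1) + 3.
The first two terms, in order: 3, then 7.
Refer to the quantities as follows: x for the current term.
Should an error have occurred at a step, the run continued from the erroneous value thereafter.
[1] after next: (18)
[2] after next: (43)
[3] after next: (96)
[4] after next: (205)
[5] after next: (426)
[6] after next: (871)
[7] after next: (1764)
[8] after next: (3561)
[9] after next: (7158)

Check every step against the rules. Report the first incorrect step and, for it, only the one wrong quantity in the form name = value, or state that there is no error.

step 8, x = 3553

1. x = 3*(7) + (-2)*(3) + (3) = 18 (consistent with the record)
2. x = 3*(18) + (-2)*(7) + (3) = 43 (checks out)
3. x = 3*(43) + (-2)*(18) + (3) = 96 (exactly as logged)
4. x = 3*(96) + (-2)*(43) + (3) = 205 (exactly as logged)
5. x = 3*(205) + (-2)*(96) + (3) = 426 (exactly as logged)
6. x = 3*(426) + (-2)*(205) + (3) = 871 (verified)
7. x = 3*(871) + (-2)*(426) + (3) = 1764 (same as recorded)
8. x = 3*(1764) + (-2)*(871) + (3) = 3553 (the record has a different value)
First incorrect step: 8; the correct value is x = 3553.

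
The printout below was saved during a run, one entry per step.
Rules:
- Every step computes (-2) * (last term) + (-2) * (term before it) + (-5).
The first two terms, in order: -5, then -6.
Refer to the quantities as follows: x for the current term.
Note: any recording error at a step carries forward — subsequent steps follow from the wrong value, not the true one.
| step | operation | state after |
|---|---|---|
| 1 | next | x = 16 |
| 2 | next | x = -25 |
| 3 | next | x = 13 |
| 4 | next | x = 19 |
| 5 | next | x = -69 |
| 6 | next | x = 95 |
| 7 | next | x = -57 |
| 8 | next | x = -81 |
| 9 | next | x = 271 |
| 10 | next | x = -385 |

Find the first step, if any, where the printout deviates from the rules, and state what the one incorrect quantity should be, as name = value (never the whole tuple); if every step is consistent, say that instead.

1. x = -2*(-6) + (-2)*(-5) + (-5) = 17 (the printout has a different value)
First deviation found at step 1; the corrected entry is x = 17.

step 1, x = 17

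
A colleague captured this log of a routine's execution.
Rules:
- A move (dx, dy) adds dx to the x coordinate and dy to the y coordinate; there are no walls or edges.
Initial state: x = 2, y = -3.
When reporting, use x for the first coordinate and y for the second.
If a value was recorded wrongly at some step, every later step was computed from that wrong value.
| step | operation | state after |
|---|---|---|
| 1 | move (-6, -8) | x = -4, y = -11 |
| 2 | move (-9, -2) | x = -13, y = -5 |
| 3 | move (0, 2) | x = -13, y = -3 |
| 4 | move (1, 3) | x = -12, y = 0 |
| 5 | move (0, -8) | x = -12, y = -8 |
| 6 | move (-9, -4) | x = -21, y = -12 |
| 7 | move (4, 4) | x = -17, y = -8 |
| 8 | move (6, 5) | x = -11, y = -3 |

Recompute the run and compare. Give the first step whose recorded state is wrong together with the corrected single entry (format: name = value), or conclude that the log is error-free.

step 2, y = -13

Recomputing the run from the initial state:
step 1: x = -4, y = -11
step 2: x = -13, y = -13
step 3: x = -13, y = -11
step 4: x = -12, y = -8
step 5: x = -12, y = -16
step 6: x = -21, y = -20
step 7: x = -17, y = -16
step 8: x = -11, y = -11
The first disagreement with the log is at step 2, where the value should be y = -13.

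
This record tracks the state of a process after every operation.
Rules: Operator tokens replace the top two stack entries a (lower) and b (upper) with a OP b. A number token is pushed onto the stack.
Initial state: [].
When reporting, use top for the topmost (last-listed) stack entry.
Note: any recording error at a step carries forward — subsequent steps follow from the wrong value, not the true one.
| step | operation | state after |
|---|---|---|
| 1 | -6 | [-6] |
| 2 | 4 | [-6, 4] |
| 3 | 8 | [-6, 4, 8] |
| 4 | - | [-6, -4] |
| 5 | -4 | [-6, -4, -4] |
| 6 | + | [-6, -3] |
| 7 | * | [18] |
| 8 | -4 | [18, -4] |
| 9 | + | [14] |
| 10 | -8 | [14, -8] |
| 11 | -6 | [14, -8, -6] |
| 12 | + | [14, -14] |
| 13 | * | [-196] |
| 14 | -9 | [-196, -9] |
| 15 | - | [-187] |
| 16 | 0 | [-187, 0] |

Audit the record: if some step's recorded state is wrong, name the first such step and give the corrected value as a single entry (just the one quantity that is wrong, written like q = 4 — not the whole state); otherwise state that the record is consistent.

1. push -6: top = -6 (agrees with the record)
2. push 4: top = 4 (agrees with the record)
3. push 8: top = 8 (consistent with the record)
4. 4 - 8 = -4 (verified)
5. push -4: top = -4 (same as recorded)
6. -4 + -4 = -8 (the recorded entry deviates here)
Conclusion: step 6 carries the first error; the entry should be top = -8.

step 6, top = -8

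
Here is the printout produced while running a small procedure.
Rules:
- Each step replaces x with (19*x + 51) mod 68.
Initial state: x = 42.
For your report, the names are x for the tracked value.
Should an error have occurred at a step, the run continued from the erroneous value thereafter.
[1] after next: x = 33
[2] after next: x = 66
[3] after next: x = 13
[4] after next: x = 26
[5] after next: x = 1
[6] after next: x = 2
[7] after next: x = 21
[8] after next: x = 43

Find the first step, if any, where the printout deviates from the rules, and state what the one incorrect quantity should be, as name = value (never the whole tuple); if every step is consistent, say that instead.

step 8, x = 42

Recomputing the run from the initial state:
step 1: x = 33
step 2: x = 66
step 3: x = 13
step 4: x = 26
step 5: x = 1
step 6: x = 2
step 7: x = 21
step 8: x = 42
The first disagreement with the printout is at step 8, where the value should be x = 42.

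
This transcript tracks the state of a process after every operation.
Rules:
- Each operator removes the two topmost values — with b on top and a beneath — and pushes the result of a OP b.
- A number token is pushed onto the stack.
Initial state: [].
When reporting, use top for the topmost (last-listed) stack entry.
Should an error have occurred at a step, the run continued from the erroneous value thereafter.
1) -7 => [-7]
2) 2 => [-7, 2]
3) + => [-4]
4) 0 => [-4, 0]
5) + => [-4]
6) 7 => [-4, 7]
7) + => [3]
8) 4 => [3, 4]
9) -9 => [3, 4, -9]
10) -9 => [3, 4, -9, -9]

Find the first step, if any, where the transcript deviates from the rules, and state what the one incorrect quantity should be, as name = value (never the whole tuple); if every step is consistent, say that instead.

step 3, top = -5

Step 1: push -7: top = -7 — in agreement.
Step 2: push 2: top = 2 — in agreement.
Step 3: -7 + 2 = -5 — the recorded entry deviates here.
Step 3 is the first one off; corrected, top = -5.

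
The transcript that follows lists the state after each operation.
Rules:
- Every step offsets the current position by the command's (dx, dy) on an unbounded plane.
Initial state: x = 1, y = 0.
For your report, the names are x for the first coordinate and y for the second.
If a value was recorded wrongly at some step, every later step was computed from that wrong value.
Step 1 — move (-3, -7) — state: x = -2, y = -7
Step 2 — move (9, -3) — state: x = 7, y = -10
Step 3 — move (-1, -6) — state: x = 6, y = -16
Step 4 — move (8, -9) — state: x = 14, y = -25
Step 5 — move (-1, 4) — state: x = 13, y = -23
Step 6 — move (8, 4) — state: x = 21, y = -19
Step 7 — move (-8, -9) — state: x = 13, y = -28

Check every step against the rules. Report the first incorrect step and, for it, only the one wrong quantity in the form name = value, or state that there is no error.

step 5, y = -21

1. x = 1 + (-3) = -2, y = 0 + (-7) = -7 (checks out)
2. x = -2 + (9) = 7, y = -7 + (-3) = -10 (checks out)
3. x = 7 + (-1) = 6, y = -10 + (-6) = -16 (checks out)
4. x = 6 + (8) = 14, y = -16 + (-9) = -25 (checks out)
5. x = 14 + (-1) = 13, y = -25 + (4) = -21 (not what was recorded)
First incorrect step: 5; the correct value is y = -21.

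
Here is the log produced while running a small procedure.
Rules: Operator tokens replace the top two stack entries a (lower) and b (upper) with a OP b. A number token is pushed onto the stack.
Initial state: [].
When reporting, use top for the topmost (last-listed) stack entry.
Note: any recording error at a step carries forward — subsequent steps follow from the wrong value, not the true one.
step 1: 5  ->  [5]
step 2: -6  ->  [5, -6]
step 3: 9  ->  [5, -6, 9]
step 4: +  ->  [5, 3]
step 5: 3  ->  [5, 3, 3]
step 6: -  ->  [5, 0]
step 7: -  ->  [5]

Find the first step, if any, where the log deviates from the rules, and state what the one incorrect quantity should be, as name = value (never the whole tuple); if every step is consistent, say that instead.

no error

step 1: push 5: top = 5 -> same as recorded
step 2: push -6: top = -6 -> in agreement
step 3: push 9: top = 9 -> confirmed correct
step 4: -6 + 9 = 3 -> confirmed correct
step 5: push 3: top = 3 -> exactly as logged
step 6: 3 - 3 = 0 -> matches
step 7: 5 - 0 = 5 -> in agreement
No step deviates from the rules.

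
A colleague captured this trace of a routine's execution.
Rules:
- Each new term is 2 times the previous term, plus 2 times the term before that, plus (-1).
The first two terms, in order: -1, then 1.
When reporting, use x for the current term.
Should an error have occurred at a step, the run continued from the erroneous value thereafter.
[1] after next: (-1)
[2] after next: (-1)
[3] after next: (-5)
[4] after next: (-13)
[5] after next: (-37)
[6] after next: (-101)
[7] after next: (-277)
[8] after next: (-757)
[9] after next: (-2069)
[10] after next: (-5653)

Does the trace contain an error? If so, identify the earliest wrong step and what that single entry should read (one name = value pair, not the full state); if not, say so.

step 1: x = 2*(1) + (2)*(-1) + (-1) = -1 -> in agreement
step 2: x = 2*(-1) + (2)*(1) + (-1) = -1 -> consistent with the trace
step 3: x = 2*(-1) + (2)*(-1) + (-1) = -5 -> checks out
step 4: x = 2*(-5) + (2)*(-1) + (-1) = -13 -> confirmed correct
step 5: x = 2*(-13) + (2)*(-5) + (-1) = -37 -> confirmed correct
step 6: x = 2*(-37) + (2)*(-13) + (-1) = -101 -> no discrepancy
step 7: x = 2*(-101) + (2)*(-37) + (-1) = -277 -> agrees with the trace
step 8: x = 2*(-277) + (2)*(-101) + (-1) = -757 -> same as recorded
step 9: x = 2*(-757) + (2)*(-277) + (-1) = -2069 -> confirmed correct
step 10: x = 2*(-2069) + (2)*(-757) + (-1) = -5653 -> agrees with the trace
The recomputation confirms every line.

no error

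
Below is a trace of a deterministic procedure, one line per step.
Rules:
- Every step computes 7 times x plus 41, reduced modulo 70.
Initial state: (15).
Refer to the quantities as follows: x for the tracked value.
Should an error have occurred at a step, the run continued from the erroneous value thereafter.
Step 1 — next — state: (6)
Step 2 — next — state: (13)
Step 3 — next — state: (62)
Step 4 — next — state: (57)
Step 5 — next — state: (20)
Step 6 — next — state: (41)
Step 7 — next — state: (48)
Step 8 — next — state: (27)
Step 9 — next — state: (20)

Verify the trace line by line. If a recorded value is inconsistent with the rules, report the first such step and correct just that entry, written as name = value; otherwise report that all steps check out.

step 4, x = 55

step 1: x = (7*15 + 41) mod 70 = 6 -> exactly as logged
step 2: x = (7*6 + 41) mod 70 = 13 -> verified
step 3: x = (7*13 + 41) mod 70 = 62 -> matches
step 4: x = (7*62 + 41) mod 70 = 55 -> the recorded entry deviates here
Step 4 is the first one off; corrected, x = 55.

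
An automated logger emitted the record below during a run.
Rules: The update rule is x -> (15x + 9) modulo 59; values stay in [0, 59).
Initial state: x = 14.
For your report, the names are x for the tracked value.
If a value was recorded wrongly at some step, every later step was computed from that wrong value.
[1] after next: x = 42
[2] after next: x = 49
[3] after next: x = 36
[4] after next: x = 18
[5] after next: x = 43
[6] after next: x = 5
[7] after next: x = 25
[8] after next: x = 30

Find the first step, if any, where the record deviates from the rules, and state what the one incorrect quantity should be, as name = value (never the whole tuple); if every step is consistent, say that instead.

1. x = (15*14 + 9) mod 59 = 42 (exactly as logged)
2. x = (15*42 + 9) mod 59 = 49 (matches)
3. x = (15*49 + 9) mod 59 = 36 (no discrepancy)
4. x = (15*36 + 9) mod 59 = 18 (in agreement)
5. x = (15*18 + 9) mod 59 = 43 (matches)
6. x = (15*43 + 9) mod 59 = 5 (verified)
7. x = (15*5 + 9) mod 59 = 25 (same as recorded)
8. x = (15*25 + 9) mod 59 = 30 (no discrepancy)
All steps check out; nothing to correct.

no error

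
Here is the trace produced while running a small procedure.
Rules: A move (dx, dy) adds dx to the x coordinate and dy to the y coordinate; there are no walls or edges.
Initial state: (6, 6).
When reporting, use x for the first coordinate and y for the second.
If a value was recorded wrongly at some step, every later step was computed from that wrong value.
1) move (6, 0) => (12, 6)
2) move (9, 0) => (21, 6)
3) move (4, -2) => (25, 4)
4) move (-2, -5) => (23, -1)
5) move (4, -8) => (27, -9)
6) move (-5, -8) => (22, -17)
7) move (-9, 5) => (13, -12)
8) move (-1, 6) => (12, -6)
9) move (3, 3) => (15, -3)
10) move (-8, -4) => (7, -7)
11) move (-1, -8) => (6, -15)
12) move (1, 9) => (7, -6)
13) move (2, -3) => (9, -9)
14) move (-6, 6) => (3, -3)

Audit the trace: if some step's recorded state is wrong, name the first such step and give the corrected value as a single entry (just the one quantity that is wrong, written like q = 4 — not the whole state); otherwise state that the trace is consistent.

no error

1. x = 6 + (6) = 12, y = 6 + (0) = 6 (no discrepancy)
2. x = 12 + (9) = 21, y = 6 + (0) = 6 (verified)
3. x = 21 + (4) = 25, y = 6 + (-2) = 4 (verified)
4. x = 25 + (-2) = 23, y = 4 + (-5) = -1 (exactly as logged)
5. x = 23 + (4) = 27, y = -1 + (-8) = -9 (exactly as logged)
6. x = 27 + (-5) = 22, y = -9 + (-8) = -17 (checks out)
7. x = 22 + (-9) = 13, y = -17 + (5) = -12 (exactly as logged)
8. x = 13 + (-1) = 12, y = -12 + (6) = -6 (same as recorded)
9. x = 12 + (3) = 15, y = -6 + (3) = -3 (checks out)
10. x = 15 + (-8) = 7, y = -3 + (-4) = -7 (confirmed correct)
11. x = 7 + (-1) = 6, y = -7 + (-8) = -15 (in agreement)
12. x = 6 + (1) = 7, y = -15 + (9) = -6 (in agreement)
13. x = 7 + (2) = 9, y = -6 + (-3) = -9 (agrees with the trace)
14. x = 9 + (-6) = 3, y = -9 + (6) = -3 (no discrepancy)
Each recorded entry agrees with the recomputation.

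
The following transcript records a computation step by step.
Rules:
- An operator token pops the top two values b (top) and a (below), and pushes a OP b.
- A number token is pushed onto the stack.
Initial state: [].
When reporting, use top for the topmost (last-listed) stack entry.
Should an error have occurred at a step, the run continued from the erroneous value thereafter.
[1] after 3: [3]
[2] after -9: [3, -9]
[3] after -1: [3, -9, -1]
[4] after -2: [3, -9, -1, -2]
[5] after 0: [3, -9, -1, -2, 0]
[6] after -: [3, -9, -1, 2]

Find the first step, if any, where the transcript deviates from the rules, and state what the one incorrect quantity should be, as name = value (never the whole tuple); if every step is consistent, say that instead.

step 1: push 3: top = 3 -> verified
step 2: push -9: top = -9 -> same as recorded
step 3: push -1: top = -1 -> consistent with the transcript
step 4: push -2: top = -2 -> in agreement
step 5: push 0: top = 0 -> consistent with the transcript
step 6: -2 - 0 = -2 -> the entry is off here
First deviation found at step 6; the corrected entry is top = -2.

step 6, top = -2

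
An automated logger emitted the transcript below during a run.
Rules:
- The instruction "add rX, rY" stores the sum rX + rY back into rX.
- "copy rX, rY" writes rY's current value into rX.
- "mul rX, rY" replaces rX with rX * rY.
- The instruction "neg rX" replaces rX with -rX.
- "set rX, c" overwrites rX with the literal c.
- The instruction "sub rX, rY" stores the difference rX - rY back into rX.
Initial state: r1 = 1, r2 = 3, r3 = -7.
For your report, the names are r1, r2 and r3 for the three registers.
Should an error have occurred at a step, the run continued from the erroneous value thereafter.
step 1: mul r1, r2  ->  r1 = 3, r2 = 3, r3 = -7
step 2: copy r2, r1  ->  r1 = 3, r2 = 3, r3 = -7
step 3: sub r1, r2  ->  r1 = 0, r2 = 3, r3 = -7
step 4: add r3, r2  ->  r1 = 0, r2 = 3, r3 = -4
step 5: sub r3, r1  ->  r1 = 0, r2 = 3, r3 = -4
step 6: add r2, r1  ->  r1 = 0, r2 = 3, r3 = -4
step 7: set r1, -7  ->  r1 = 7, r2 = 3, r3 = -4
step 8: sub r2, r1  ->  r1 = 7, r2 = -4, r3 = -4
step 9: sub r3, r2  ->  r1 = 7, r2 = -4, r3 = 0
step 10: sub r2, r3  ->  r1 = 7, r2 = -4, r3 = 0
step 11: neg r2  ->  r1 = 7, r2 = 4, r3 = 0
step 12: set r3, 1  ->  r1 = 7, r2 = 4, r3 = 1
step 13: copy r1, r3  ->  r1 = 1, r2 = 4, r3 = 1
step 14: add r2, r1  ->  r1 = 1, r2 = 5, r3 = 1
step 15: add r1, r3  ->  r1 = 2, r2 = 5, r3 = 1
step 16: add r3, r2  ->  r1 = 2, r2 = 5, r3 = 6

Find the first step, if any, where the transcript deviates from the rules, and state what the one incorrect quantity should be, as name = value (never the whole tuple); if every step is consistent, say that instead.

step 7, r1 = -7

Step 1: r1 = 1 * 3 = 3 — no discrepancy.
Step 2: r2 = 3 — exactly as logged.
Step 3: r1 = 3 - 3 = 0 — no discrepancy.
Step 4: r3 = -7 + 3 = -4 — verified.
Step 5: r3 = -4 - 0 = -4 — exactly as logged.
Step 6: r2 = 3 + 0 = 3 — same as recorded.
Step 7: r1 = -7 — the transcript disagrees here.
The audit stops at step 7: the recorded entry is wrong and should be r1 = -7.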